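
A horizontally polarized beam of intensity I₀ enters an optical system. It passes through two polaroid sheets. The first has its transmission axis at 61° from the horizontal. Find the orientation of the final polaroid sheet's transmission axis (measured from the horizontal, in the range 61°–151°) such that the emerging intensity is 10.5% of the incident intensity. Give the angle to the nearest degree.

I₁ = I₀ cos²(61° − 0°) = I₀ cos²(61°) = 0.235 I₀.
Need I₂/I₀ = 0.105, so cos²(θ − 61°) = 0.105 / 0.235 = 0.4467.
θ − 61° = arccos(√0.4467) = 48.1°, giving θ ≈ 61 + 48.1 = 109.1°.

θ ≈ 109°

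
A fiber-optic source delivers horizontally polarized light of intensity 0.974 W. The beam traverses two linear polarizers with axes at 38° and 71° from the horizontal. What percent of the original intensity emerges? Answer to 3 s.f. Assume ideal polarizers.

By Malus's law, I₁ = 0.974 W · cos²(38°) = 0.6048 W.
I₂ = I₁ · cos²(33°) = 0.6048 · 0.7034 = 0.4254 W.
That is 43.68% of the incident intensity.

≈ 43.7%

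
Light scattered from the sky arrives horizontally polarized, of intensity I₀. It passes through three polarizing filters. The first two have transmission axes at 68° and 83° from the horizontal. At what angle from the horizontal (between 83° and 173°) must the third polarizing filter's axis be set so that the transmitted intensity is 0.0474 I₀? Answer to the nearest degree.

I₁ = I₀ cos²(68° − 0°) = I₀ cos²(68°) = 0.1403 I₀.
I₂ = I₁ cos²(83° − 68°) = 0.1403 I₀ · cos²(15°) = 0.1309 I₀.
Need I₃/I₀ = 0.0474, so cos²(θ − 83°) = 0.0474 / 0.1309 = 0.362.
θ − 83° = arccos(√0.362) = 53.0°, giving θ ≈ 83 + 53.0 = 136.0°.

θ ≈ 136°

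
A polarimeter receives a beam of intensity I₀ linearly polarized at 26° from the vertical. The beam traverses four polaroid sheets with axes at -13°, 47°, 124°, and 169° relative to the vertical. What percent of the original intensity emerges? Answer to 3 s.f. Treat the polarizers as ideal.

By Malus's law, I₁ = I₀ cos²(-13° − 26°) = I₀ cos²(39°) = 0.604 I₀.
I₂ = I₁ cos²(47° + 13°) = 0.604 I₀ · cos²(60°) = 0.151 I₀.
I₃ = I₂ cos²(124° − 47°) = 0.151 I₀ · cos²(77°) = 0.00764 I₀.
I₄ = I₃ cos²(169° − 124°) = 0.00764 I₀ · cos²(45°) = 0.00382 I₀.
That is 0.382% of the incident intensity.

≈ 0.382%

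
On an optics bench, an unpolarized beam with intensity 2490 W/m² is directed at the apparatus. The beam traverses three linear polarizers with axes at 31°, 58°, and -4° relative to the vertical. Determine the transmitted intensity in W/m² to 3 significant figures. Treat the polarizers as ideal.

I ≈ 218 W/m²

Unpolarized light through the first polarizer → I₁ = 2490 W/m²/2 = 1245 W/m², polarized at 31°.
I₂ = I₁ · cos²(27°) = 1245 · 0.7939 = 988.4 W/m².
I₃ = I₂ · cos²(62°) = 988.4 · 0.2204 = 217.8 W/m².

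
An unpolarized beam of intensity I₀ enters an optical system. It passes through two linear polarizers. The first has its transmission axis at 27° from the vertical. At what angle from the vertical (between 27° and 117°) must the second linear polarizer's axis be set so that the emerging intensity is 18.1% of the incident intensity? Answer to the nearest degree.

Unpolarized light through the first polarizer → I₁ = ½ I₀, now polarized at 27°.
Need I₂/I₀ = 0.181, so cos²(θ − 27°) = 0.181 / 0.5 = 0.362.
θ − 27° = arccos(√0.362) = 53.0°, giving θ ≈ 27 + 53.0 = 80.0°.

θ ≈ 80°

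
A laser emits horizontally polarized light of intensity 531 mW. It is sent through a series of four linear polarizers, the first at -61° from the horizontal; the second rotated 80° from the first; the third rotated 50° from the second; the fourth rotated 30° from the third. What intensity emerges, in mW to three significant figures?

I₁ = 531 mW · cos²(61°) = 124.8 mW.
I₂ = I₁ · cos²(80°) = 124.8 · 0.03015 = 3.763 mW.
I₃ = I₂ · cos²(50°) = 3.763 · 0.4132 = 1.555 mW.
I₄ = I₃ · cos²(30°) = 1.555 · 0.75 = 1.166 mW.

I ≈ 1.17 mW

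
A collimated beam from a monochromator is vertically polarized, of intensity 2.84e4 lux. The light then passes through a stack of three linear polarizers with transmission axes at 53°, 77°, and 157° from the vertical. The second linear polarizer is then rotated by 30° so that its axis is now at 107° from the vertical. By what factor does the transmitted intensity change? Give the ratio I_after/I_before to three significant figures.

I_new/I_old ≈ 5.67

Before rotation:
I₁ = I₀ cos²(53° − 0°) = I₀ cos²(53°) = 0.3622 I₀.
I₂ = I₁ cos²(77° − 53°) = 0.3622 I₀ · cos²(24°) = 0.3023 I₀.
I₃ = I₂ cos²(157° − 77°) = 0.3023 I₀ · cos²(80°) = 0.009114 I₀.
After rotation:
I₁ = I₀ cos²(53° − 0°) = I₀ cos²(53°) = 0.3622 I₀.
I₂ = I₁ cos²(107° − 53°) = 0.3622 I₀ · cos²(54°) = 0.1251 I₀.
I₃ = I₂ cos²(157° − 107°) = 0.1251 I₀ · cos²(50°) = 0.0517 I₀.
Ratio = 0.0517 / 0.009114 = 5.672.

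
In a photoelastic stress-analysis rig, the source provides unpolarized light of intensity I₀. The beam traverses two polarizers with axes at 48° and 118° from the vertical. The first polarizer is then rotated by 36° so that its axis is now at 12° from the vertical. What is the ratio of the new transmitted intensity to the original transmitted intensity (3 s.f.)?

I_new/I_old ≈ 0.649

Before rotation:
Unpolarized light through the first polarizer → I₁ = ½ I₀, now polarized at 48°.
I₂ = I₁ cos²(118° − 48°) = 0.5 I₀ · cos²(70°) = 0.05849 I₀.
After rotation:
Unpolarized light through the first polarizer → I₁ = ½ I₀, now polarized at 12°.
Angle between axes 1 and 2: 74°. I₂ = 0.5 I₀ · cos²(74°) = 0.03799 I₀.
Ratio = 0.03799 / 0.05849 = 0.6495.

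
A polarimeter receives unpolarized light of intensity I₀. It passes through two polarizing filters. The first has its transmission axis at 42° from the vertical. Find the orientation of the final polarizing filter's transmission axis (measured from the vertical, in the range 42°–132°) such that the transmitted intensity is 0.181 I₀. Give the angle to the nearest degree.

θ ≈ 95°

Unpolarized light through the first polarizer → I₁ = ½ I₀, now polarized at 42°.
Need I₂/I₀ = 0.181, so cos²(θ − 42°) = 0.181 / 0.5 = 0.362.
θ − 42° = arccos(√0.362) = 53.0°, giving θ ≈ 42 + 53.0 = 95.0°.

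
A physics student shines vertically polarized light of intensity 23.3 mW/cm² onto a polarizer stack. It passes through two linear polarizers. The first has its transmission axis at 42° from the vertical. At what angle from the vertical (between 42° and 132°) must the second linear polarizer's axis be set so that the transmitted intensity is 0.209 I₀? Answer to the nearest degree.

By Malus's law, I₁ = I₀ cos²(42° − 0°) = I₀ cos²(42°) = 0.5523 I₀.
Need I₂/I₀ = 0.209, so cos²(θ − 42°) = 0.209 / 0.5523 = 0.3784.
θ − 42° = arccos(√0.3784) = 52.0°, giving θ ≈ 42 + 52.0 = 94.0°.

θ ≈ 94°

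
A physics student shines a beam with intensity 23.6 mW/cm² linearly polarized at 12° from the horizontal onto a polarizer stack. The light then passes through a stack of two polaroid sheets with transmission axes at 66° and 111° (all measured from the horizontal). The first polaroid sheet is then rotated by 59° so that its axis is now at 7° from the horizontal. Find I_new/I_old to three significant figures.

Before rotation:
By Malus's law, I₁ = I₀ cos²(66° − 12°) = I₀ cos²(54°) = 0.3455 I₀.
I₂ = I₁ cos²(111° − 66°) = 0.3455 I₀ · cos²(45°) = 0.1727 I₀.
After rotation:
I₁ = I₀ cos²(7° − 12°) = I₀ cos²(5°) = 0.9924 I₀.
Angle between axes 1 and 2: 76°. I₂ = 0.9924 I₀ · cos²(76°) = 0.05808 I₀.
Ratio = 0.05808 / 0.1727 = 0.3362.

I_new/I_old ≈ 0.336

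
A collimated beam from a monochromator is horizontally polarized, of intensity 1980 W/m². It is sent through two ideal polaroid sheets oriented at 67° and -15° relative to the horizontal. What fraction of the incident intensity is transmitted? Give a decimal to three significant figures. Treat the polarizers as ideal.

By Malus's law, I₁ = 1980 W/m² · cos²(67°) = 302.3 W/m².
I₂ = I₁ · cos²(82°) = 302.3 · 0.01937 = 5.855 W/m².
Transmitted fraction = 0.002957.

I/I₀ ≈ 0.00296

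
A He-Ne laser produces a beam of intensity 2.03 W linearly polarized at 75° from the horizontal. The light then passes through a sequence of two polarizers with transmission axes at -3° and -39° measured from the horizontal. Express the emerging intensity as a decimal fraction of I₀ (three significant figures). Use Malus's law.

By Malus's law, I₁ = 2.03 W · cos²(78°) = 0.08775 W.
I₂ = I₁ · cos²(36°) = 0.08775 · 0.6545 = 0.05743 W.
Transmitted fraction = 0.02829.

I/I₀ ≈ 0.0283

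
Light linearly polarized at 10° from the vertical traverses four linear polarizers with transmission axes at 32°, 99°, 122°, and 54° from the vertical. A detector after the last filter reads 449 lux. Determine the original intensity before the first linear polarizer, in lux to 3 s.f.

I₁ = I₀ cos²(32° − 10°) = I₀ cos²(22°) = 0.8597 I₀.
I₂ = I₁ cos²(99° − 32°) = 0.8597 I₀ · cos²(67°) = 0.1312 I₀.
I₃ = I₂ cos²(122° − 99°) = 0.1312 I₀ · cos²(23°) = 0.1112 I₀.
I₄ = I₃ cos²(54° − 122°) = 0.1112 I₀ · cos²(68°) = 0.01561 I₀.
So 449 lux = 0.01561 I₀, giving I₀ = 449/0.01561 = 2.877e+04 lux.

I₀ ≈ 2.88e4 lux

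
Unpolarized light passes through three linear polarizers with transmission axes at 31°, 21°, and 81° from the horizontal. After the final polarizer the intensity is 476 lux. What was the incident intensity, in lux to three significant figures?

I₀ ≈ 3930 lux

Unpolarized light through the first polarizer → I₁ = ½ I₀, now polarized at 31°.
I₂ = I₁ cos²(21° − 31°) = 0.5 I₀ · cos²(10°) = 0.4849 I₀.
I₃ = I₂ cos²(81° − 21°) = 0.4849 I₀ · cos²(60°) = 0.1212 I₀.
So 476 lux = 0.1212 I₀, giving I₀ = 476/0.1212 = 3926 lux.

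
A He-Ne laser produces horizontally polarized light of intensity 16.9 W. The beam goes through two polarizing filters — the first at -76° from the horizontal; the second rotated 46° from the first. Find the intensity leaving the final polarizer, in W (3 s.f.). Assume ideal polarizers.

By Malus's law, I₁ = 16.9 W · cos²(76°) = 0.9891 W.
I₂ = I₁ · cos²(46°) = 0.9891 · 0.4826 = 0.4773 W.

I ≈ 0.477 W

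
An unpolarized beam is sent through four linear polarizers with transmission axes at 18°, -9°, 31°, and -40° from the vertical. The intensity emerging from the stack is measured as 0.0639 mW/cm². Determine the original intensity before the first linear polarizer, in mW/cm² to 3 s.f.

I₀ ≈ 2.59 mW/cm²

Unpolarized light through the first polarizer → I₁ = ½ I₀, now polarized at 18°.
I₂ = I₁ cos²(-9° − 18°) = 0.5 I₀ · cos²(27°) = 0.3969 I₀.
I₃ = I₂ cos²(31° + 9°) = 0.3969 I₀ · cos²(40°) = 0.2329 I₀.
I₄ = I₃ cos²(-40° − 31°) = 0.2329 I₀ · cos²(71°) = 0.02469 I₀.
So 0.0639 mW/cm² = 0.02469 I₀, giving I₀ = 0.0639/0.02469 = 2.588 mW/cm².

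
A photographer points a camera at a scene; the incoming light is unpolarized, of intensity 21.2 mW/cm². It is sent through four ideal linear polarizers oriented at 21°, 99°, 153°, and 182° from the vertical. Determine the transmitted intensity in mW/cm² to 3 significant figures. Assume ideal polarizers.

I ≈ 0.121 mW/cm²

Unpolarized light through the first polarizer → I₁ = 21.2 mW/cm²/2 = 10.6 mW/cm², polarized at 21°.
I₂ = I₁ · cos²(78°) = 10.6 · 0.04323 = 0.4582 mW/cm².
I₃ = I₂ · cos²(54°) = 0.4582 · 0.3455 = 0.1583 mW/cm².
I₄ = I₃ · cos²(29°) = 0.1583 · 0.765 = 0.1211 mW/cm².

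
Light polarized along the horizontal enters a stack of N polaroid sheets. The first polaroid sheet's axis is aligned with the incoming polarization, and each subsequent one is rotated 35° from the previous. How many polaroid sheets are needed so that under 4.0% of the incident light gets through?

First polarizer is aligned with the polarization: full transmission.
Each further stage multiplies by cos²(35°) = 0.671.
After N polarizers: T = 0.671^(N−1). Require T < 0.040 ⇒ N−1 > ln(0.040)/ln(0.671) = 8.07, so N−1 ≥ 9 and N = 10.
Check: N=10 gives T = 0.02758 < 0.040; N=9 gives T = 0.0411.

N = 10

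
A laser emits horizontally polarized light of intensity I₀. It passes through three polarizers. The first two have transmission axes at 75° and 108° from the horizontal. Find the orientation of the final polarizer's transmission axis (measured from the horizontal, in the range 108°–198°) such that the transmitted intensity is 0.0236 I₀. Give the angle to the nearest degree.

θ ≈ 153°

I₁ = I₀ cos²(75° − 0°) = I₀ cos²(75°) = 0.06699 I₀.
I₂ = I₁ cos²(108° − 75°) = 0.06699 I₀ · cos²(33°) = 0.04712 I₀.
Need I₃/I₀ = 0.0236, so cos²(θ − 108°) = 0.0236 / 0.04712 = 0.5009.
θ − 108° = arccos(√0.5009) = 44.9°, giving θ ≈ 108 + 44.9 = 152.9°.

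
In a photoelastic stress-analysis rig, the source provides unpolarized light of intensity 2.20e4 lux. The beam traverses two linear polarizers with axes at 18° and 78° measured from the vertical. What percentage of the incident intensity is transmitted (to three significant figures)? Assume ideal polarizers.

Unpolarized light through the first polarizer → I₁ = 2.20e4 lux/2 = 1.1e+04 lux, polarized at 18°.
I₂ = I₁ · cos²(60°) = 1.1e+04 · 0.25 = 2750 lux.
That is 12.5% of the incident intensity.

≈ 12.5%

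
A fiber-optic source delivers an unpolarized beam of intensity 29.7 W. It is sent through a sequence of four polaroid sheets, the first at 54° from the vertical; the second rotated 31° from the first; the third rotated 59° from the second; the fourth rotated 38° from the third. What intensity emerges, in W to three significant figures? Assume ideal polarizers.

I ≈ 1.80 W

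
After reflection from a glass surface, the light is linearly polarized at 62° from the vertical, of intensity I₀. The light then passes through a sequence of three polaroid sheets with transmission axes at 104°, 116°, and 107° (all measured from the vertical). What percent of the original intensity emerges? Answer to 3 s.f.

≈ 51.5%

I₁ = I₀ cos²(104° − 62°) = I₀ cos²(42°) = 0.5523 I₀.
I₂ = I₁ cos²(116° − 104°) = 0.5523 I₀ · cos²(12°) = 0.5284 I₀.
I₃ = I₂ cos²(107° − 116°) = 0.5284 I₀ · cos²(9°) = 0.5155 I₀.
That is 51.55% of the incident intensity.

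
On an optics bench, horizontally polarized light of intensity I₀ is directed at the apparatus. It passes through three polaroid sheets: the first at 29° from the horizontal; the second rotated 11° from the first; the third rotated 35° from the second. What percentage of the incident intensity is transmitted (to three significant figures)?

I₁ = I₀ cos²(29° − 0°) = I₀ cos²(29°) = 0.765 I₀.
I₂ = I₁ cos²(11°) = 0.765 · 0.9636 I₀ = 0.7371 I₀.
I₃ = I₂ cos²(35°) = 0.7371 · 0.671 I₀ = 0.4946 I₀.
That is 49.46% of the incident intensity.

≈ 49.5%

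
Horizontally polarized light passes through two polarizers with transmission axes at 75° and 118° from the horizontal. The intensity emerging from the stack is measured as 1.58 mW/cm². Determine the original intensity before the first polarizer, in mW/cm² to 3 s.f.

I₀ ≈ 44.1 mW/cm²

By Malus's law, I₁ = I₀ cos²(75° − 0°) = I₀ cos²(75°) = 0.06699 I₀.
I₂ = I₁ cos²(118° − 75°) = 0.06699 I₀ · cos²(43°) = 0.03583 I₀.
So 1.58 mW/cm² = 0.03583 I₀, giving I₀ = 1.58/0.03583 = 44.1 mW/cm².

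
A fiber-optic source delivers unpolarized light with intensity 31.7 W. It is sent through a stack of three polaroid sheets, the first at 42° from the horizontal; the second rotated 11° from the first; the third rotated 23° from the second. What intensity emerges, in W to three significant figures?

I ≈ 12.9 W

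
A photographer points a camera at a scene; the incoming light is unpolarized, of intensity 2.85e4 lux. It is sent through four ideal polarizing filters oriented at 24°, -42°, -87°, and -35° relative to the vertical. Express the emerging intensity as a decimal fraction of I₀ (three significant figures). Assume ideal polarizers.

Unpolarized light through the first polarizer → I₁ = 2.85e4 lux/2 = 1.425e+04 lux, polarized at 24°.
I₂ = I₁ · cos²(66°) = 1.425e+04 · 0.1654 = 2357 lux.
I₃ = I₂ · cos²(45°) = 2357 · 0.5 = 1179 lux.
I₄ = I₃ · cos²(52°) = 1179 · 0.379 = 446.8 lux.
Transmitted fraction = 0.01568.

I/I₀ ≈ 0.0157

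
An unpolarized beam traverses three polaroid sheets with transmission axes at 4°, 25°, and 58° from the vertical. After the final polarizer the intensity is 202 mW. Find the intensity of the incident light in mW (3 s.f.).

Unpolarized light through the first polarizer → I₁ = ½ I₀, now polarized at 4°.
I₂ = I₁ cos²(25° − 4°) = 0.5 I₀ · cos²(21°) = 0.4358 I₀.
I₃ = I₂ cos²(58° − 25°) = 0.4358 I₀ · cos²(33°) = 0.3065 I₀.
So 202 mW = 0.3065 I₀, giving I₀ = 202/0.3065 = 659 mW.

I₀ ≈ 659 mW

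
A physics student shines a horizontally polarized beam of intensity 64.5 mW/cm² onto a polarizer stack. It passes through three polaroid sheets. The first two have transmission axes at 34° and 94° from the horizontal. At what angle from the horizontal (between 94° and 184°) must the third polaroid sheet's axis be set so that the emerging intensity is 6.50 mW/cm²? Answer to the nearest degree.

θ ≈ 134°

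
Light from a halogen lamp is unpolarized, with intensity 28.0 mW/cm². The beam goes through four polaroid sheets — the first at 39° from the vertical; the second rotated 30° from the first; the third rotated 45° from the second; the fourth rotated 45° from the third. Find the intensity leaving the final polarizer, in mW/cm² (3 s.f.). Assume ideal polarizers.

Unpolarized light through the first polarizer → I₁ = 28.0 mW/cm²/2 = 14 mW/cm², polarized at 39°.
I₂ = I₁ · cos²(30°) = 14 · 0.75 = 10.5 mW/cm².
I₃ = I₂ · cos²(45°) = 10.5 · 0.5 = 5.25 mW/cm².
I₄ = I₃ · cos²(45°) = 5.25 · 0.5 = 2.625 mW/cm².

I ≈ 2.63 mW/cm²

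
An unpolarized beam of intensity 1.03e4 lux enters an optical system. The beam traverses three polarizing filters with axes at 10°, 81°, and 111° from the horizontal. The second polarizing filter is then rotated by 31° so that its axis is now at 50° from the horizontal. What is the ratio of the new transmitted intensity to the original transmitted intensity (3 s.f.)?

Before rotation:
Unpolarized light through the first polarizer → I₁ = ½ I₀, now polarized at 10°.
I₂ = I₁ cos²(81° − 10°) = 0.5 I₀ · cos²(71°) = 0.053 I₀.
I₃ = I₂ cos²(111° − 81°) = 0.053 I₀ · cos²(30°) = 0.03975 I₀.
After rotation:
Unpolarized light through the first polarizer → I₁ = ½ I₀, now polarized at 10°.
I₂ = I₁ cos²(50° − 10°) = 0.5 I₀ · cos²(40°) = 0.2934 I₀.
I₃ = I₂ cos²(111° − 50°) = 0.2934 I₀ · cos²(61°) = 0.06896 I₀.
Ratio = 0.06896 / 0.03975 = 1.735.

I_new/I_old ≈ 1.74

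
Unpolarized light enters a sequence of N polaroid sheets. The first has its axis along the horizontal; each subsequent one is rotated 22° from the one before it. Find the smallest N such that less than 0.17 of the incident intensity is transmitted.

N = 9

First polarizer halves the unpolarized light: factor 1/2.
Each further stage multiplies by cos²(22°) = 0.8597.
After N polarizers: T = 0.5·0.8597^(N−1). Require T < 0.17 ⇒ N−1 > ln(0.17/0.5)/ln(0.8597) = 7.13, so N−1 ≥ 8 and N = 9.
Check: N=9 gives T = 0.1492 < 0.17; N=8 gives T = 0.1735.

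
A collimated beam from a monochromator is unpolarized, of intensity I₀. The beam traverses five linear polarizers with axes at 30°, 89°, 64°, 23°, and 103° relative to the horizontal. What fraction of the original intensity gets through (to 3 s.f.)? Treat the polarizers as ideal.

≈ 0.00187 I₀

Unpolarized light through the first polarizer → I₁ = ½ I₀, now polarized at 30°.
I₂ = I₁ cos²(89° − 30°) = 0.5 I₀ · cos²(59°) = 0.1326 I₀.
I₃ = I₂ cos²(64° − 89°) = 0.1326 I₀ · cos²(25°) = 0.1089 I₀.
I₄ = I₃ cos²(23° − 64°) = 0.1089 I₀ · cos²(41°) = 0.06205 I₀.
I₅ = I₄ cos²(103° − 23°) = 0.06205 I₀ · cos²(80°) = 0.001871 I₀.
Transmitted fraction = 0.001871.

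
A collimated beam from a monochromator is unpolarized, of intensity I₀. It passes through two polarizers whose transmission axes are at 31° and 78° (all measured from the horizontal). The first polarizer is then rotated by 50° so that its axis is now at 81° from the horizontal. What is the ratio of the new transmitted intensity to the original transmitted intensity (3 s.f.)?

I_new/I_old ≈ 2.14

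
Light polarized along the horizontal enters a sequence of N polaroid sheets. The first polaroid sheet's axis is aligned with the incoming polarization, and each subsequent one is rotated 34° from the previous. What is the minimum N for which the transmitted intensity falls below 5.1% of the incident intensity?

N = 9

First polarizer is aligned with the polarization: full transmission.
Each further stage multiplies by cos²(34°) = 0.6873.
After N polarizers: T = 0.6873^(N−1). Require T < 0.051 ⇒ N−1 > ln(0.051)/ln(0.6873) = 7.94, so N−1 ≥ 8 and N = 9.
Check: N=9 gives T = 0.0498 < 0.051; N=8 gives T = 0.07245.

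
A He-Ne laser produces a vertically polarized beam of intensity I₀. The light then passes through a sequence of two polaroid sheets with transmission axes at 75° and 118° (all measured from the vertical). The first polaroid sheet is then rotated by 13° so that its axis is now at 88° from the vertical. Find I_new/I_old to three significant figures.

I_new/I_old ≈ 0.0255

Before rotation:
I₁ = I₀ cos²(75° − 0°) = I₀ cos²(75°) = 0.06699 I₀.
I₂ = I₁ cos²(118° − 75°) = 0.06699 I₀ · cos²(43°) = 0.03583 I₀.
After rotation:
I₁ = I₀ cos²(88° − 0°) = I₀ cos²(88°) = 0.001218 I₀.
I₂ = I₁ cos²(118° − 88°) = 0.001218 I₀ · cos²(30°) = 0.0009135 I₀.
Ratio = 0.0009135 / 0.03583 = 0.02549.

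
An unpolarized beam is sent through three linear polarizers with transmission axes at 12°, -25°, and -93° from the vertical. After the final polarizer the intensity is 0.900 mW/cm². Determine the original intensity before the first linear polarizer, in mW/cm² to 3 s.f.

Unpolarized light through the first polarizer → I₁ = ½ I₀, now polarized at 12°.
I₂ = I₁ cos²(-25° − 12°) = 0.5 I₀ · cos²(37°) = 0.3189 I₀.
I₃ = I₂ cos²(-93° + 25°) = 0.3189 I₀ · cos²(68°) = 0.04475 I₀.
So 0.900 mW/cm² = 0.04475 I₀, giving I₀ = 0.900/0.04475 = 20.11 mW/cm².

I₀ ≈ 20.1 mW/cm²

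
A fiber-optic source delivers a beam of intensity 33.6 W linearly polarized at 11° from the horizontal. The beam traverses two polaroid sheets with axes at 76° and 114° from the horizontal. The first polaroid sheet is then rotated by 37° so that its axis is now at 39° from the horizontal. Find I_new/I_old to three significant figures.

I_new/I_old ≈ 0.471

Before rotation:
I₁ = I₀ cos²(76° − 11°) = I₀ cos²(65°) = 0.1786 I₀.
I₂ = I₁ cos²(114° − 76°) = 0.1786 I₀ · cos²(38°) = 0.1109 I₀.
After rotation:
I₁ = I₀ cos²(39° − 11°) = I₀ cos²(28°) = 0.7796 I₀.
I₂ = I₁ cos²(114° − 39°) = 0.7796 I₀ · cos²(75°) = 0.05222 I₀.
Ratio = 0.05222 / 0.1109 = 0.4709.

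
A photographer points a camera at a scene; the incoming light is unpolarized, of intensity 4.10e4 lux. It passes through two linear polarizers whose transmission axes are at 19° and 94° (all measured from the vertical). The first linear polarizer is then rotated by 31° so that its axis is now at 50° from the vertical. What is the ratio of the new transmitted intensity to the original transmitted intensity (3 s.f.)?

I_new/I_old ≈ 7.72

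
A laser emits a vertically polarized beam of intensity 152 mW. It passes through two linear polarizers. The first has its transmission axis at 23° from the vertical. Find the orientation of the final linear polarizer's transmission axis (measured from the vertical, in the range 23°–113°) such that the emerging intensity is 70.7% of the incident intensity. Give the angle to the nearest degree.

θ ≈ 47°

By Malus's law, I₁ = I₀ cos²(23° − 0°) = I₀ cos²(23°) = 0.8473 I₀.
Need I₂/I₀ = 0.707, so cos²(θ − 23°) = 0.707 / 0.8473 = 0.8344.
θ − 23° = arccos(√0.8344) = 24.0°, giving θ ≈ 23 + 24.0 = 47.0°.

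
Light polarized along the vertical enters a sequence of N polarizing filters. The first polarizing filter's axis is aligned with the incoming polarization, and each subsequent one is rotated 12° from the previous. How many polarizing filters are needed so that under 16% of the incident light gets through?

First polarizer is aligned with the polarization: full transmission.
Each further stage multiplies by cos²(12°) = 0.9568.
After N polarizers: T = 0.9568^(N−1). Require T < 0.16 ⇒ N−1 > ln(0.16)/ln(0.9568) = 41.47, so N−1 ≥ 42 and N = 43.
Check: N=43 gives T = 0.1563 < 0.16; N=42 gives T = 0.1634.

N = 43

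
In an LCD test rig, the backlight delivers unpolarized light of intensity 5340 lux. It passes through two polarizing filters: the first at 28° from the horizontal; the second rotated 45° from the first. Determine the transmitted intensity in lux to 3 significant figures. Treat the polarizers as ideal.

Unpolarized light through the first polarizer → I₁ = 5340 lux/2 = 2670 lux, polarized at 28°.
I₂ = I₁ · cos²(45°) = 2670 · 0.5 = 1335 lux.

I ≈ 1340 lux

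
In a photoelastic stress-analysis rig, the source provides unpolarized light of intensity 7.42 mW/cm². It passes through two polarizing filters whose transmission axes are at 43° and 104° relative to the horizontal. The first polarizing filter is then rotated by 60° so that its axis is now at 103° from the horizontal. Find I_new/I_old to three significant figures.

I_new/I_old ≈ 4.25

Before rotation:
Unpolarized light through the first polarizer → I₁ = ½ I₀, now polarized at 43°.
I₂ = I₁ cos²(104° − 43°) = 0.5 I₀ · cos²(61°) = 0.1175 I₀.
After rotation:
Unpolarized light through the first polarizer → I₁ = ½ I₀, now polarized at 103°.
I₂ = I₁ cos²(104° − 103°) = 0.5 I₀ · cos²(1°) = 0.4998 I₀.
Ratio = 0.4998 / 0.1175 = 4.253.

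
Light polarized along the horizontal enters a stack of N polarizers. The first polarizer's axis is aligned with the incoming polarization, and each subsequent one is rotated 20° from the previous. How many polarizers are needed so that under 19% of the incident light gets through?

First polarizer is aligned with the polarization: full transmission.
Each further stage multiplies by cos²(20°) = 0.883.
After N polarizers: T = 0.883^(N−1). Require T < 0.19 ⇒ N−1 > ln(0.19)/ln(0.883) = 13.35, so N−1 ≥ 14 and N = 15.
Check: N=15 gives T = 0.1752 < 0.19; N=14 gives T = 0.1984.

N = 15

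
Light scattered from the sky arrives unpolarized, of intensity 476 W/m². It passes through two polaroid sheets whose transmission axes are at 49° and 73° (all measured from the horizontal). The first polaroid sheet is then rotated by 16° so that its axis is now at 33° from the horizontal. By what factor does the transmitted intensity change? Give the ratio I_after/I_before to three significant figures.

Before rotation:
Unpolarized light through the first polarizer → I₁ = ½ I₀, now polarized at 49°.
I₂ = I₁ cos²(73° − 49°) = 0.5 I₀ · cos²(24°) = 0.4173 I₀.
After rotation:
Unpolarized light through the first polarizer → I₁ = ½ I₀, now polarized at 33°.
I₂ = I₁ cos²(73° − 33°) = 0.5 I₀ · cos²(40°) = 0.2934 I₀.
Ratio = 0.2934 / 0.4173 = 0.7031.

I_new/I_old ≈ 0.703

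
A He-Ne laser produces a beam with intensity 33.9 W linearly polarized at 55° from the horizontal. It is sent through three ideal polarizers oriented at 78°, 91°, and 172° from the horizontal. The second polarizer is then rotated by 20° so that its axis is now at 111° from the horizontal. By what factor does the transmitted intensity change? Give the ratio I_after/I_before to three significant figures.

I_new/I_old ≈ 7.12

Before rotation:
I₁ = I₀ cos²(78° − 55°) = I₀ cos²(23°) = 0.8473 I₀.
I₂ = I₁ cos²(91° − 78°) = 0.8473 I₀ · cos²(13°) = 0.8045 I₀.
I₃ = I₂ cos²(172° − 91°) = 0.8045 I₀ · cos²(81°) = 0.01969 I₀.
After rotation:
I₁ = I₀ cos²(78° − 55°) = I₀ cos²(23°) = 0.8473 I₀.
I₂ = I₁ cos²(111° − 78°) = 0.8473 I₀ · cos²(33°) = 0.596 I₀.
I₃ = I₂ cos²(172° − 111°) = 0.596 I₀ · cos²(61°) = 0.1401 I₀.
Ratio = 0.1401 / 0.01969 = 7.116.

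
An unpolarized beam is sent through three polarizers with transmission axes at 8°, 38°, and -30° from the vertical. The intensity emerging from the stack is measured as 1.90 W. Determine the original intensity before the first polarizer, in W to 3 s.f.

I₀ ≈ 36.1 W

Unpolarized light through the first polarizer → I₁ = ½ I₀, now polarized at 8°.
I₂ = I₁ cos²(38° − 8°) = 0.5 I₀ · cos²(30°) = 0.375 I₀.
I₃ = I₂ cos²(-30° − 38°) = 0.375 I₀ · cos²(68°) = 0.05262 I₀.
So 1.90 W = 0.05262 I₀, giving I₀ = 1.90/0.05262 = 36.11 W.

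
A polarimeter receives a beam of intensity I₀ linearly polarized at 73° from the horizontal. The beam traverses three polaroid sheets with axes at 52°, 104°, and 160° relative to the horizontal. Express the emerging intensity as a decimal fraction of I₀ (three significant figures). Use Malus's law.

≈ 0.103 I₀

By Malus's law, I₁ = I₀ cos²(52° − 73°) = I₀ cos²(21°) = 0.8716 I₀.
I₂ = I₁ cos²(104° − 52°) = 0.8716 I₀ · cos²(52°) = 0.3304 I₀.
I₃ = I₂ cos²(160° − 104°) = 0.3304 I₀ · cos²(56°) = 0.1033 I₀.
Transmitted fraction = 0.1033.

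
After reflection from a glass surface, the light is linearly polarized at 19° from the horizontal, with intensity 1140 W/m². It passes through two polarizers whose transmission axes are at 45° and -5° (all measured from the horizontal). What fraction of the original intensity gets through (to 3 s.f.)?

I₁ = 1140 W/m² · cos²(26°) = 920.9 W/m².
I₂ = I₁ · cos²(50°) = 920.9 · 0.4132 = 380.5 W/m².
Transmitted fraction = 0.3338.

I/I₀ ≈ 0.334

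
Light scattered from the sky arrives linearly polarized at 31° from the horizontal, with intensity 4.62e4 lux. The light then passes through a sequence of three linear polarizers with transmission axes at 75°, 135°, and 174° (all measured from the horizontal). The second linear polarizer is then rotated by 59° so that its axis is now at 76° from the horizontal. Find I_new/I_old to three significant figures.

Before rotation:
By Malus's law, I₁ = I₀ cos²(75° − 31°) = I₀ cos²(44°) = 0.5174 I₀.
I₂ = I₁ cos²(135° − 75°) = 0.5174 I₀ · cos²(60°) = 0.1294 I₀.
I₃ = I₂ cos²(174° − 135°) = 0.1294 I₀ · cos²(39°) = 0.07813 I₀.
After rotation:
I₁ = I₀ cos²(75° − 31°) = I₀ cos²(44°) = 0.5174 I₀.
I₂ = I₁ cos²(76° − 75°) = 0.5174 I₀ · cos²(1°) = 0.5173 I₀.
Angle between axes 2 and 3: 82°. I₃ = 0.5173 I₀ · cos²(82°) = 0.01002 I₀.
Ratio = 0.01002 / 0.07813 = 0.1282.

I_new/I_old ≈ 0.128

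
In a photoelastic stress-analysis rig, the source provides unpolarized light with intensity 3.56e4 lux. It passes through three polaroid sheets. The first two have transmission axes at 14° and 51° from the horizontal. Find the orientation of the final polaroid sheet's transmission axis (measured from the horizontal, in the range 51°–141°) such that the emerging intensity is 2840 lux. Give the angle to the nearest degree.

Unpolarized light through the first polarizer → I₁ = ½ I₀, now polarized at 14°.
I₂ = I₁ cos²(51° − 14°) = 0.5 I₀ · cos²(37°) = 0.3189 I₀.
Target fraction: 2840 / 3.56e4 lux = 0.07978 of I₀.
Need I₃/I₀ = 0.07978, so cos²(θ − 51°) = 0.07978 / 0.3189 = 0.2502.
θ − 51° = arccos(√0.2502) = 60.0°, giving θ ≈ 51 + 60.0 = 111.0°.

θ ≈ 111°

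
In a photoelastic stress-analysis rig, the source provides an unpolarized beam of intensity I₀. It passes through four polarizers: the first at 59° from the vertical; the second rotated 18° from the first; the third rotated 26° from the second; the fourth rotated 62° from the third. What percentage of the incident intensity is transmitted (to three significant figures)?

≈ 8.05%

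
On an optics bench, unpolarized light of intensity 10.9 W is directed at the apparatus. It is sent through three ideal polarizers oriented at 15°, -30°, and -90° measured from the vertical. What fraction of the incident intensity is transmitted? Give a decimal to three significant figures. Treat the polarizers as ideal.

I/I₀ ≈ 0.0625

Unpolarized light through the first polarizer → I₁ = 10.9 W/2 = 5.45 W, polarized at 15°.
I₂ = I₁ · cos²(45°) = 5.45 · 0.5 = 2.725 W.
I₃ = I₂ · cos²(60°) = 2.725 · 0.25 = 0.6813 W.
Transmitted fraction = 0.0625.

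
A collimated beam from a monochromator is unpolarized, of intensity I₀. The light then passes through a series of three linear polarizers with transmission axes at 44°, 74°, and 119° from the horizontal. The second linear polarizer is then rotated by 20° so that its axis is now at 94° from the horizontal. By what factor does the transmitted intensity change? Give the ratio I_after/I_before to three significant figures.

I_new/I_old ≈ 0.905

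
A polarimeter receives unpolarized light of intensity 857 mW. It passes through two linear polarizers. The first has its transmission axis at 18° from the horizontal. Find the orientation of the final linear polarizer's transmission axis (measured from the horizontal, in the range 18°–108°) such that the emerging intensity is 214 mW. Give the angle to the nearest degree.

θ ≈ 63°

Unpolarized light through the first polarizer → I₁ = ½ I₀, now polarized at 18°.
Target fraction: 214 / 857 mW = 0.2497 of I₀.
Need I₂/I₀ = 0.2497, so cos²(θ − 18°) = 0.2497 / 0.5 = 0.4994.
θ − 18° = arccos(√0.4994) = 45.0°, giving θ ≈ 18 + 45.0 = 63.0°.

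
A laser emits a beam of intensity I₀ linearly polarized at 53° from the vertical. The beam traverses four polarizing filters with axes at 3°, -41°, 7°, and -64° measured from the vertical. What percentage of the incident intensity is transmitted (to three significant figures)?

≈ 1.01%

I₁ = I₀ cos²(3° − 53°) = I₀ cos²(50°) = 0.4132 I₀.
I₂ = I₁ cos²(-41° − 3°) = 0.4132 I₀ · cos²(44°) = 0.2138 I₀.
I₃ = I₂ cos²(7° + 41°) = 0.2138 I₀ · cos²(48°) = 0.09572 I₀.
I₄ = I₃ cos²(-64° − 7°) = 0.09572 I₀ · cos²(71°) = 0.01015 I₀.
That is 1.015% of the incident intensity.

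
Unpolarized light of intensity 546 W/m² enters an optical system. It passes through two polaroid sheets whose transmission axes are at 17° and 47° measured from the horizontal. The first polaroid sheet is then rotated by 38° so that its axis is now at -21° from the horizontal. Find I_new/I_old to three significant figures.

Before rotation:
Unpolarized light through the first polarizer → I₁ = ½ I₀, now polarized at 17°.
I₂ = I₁ cos²(47° − 17°) = 0.5 I₀ · cos²(30°) = 0.375 I₀.
After rotation:
Unpolarized light through the first polarizer → I₁ = ½ I₀, now polarized at -21°.
I₂ = I₁ cos²(47° + 21°) = 0.5 I₀ · cos²(68°) = 0.07017 I₀.
Ratio = 0.07017 / 0.375 = 0.1871.

I_new/I_old ≈ 0.187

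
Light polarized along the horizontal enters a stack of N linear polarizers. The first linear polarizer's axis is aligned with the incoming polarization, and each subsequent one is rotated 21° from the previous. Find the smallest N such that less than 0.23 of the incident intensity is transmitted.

First polarizer is aligned with the polarization: full transmission.
Each further stage multiplies by cos²(21°) = 0.8716.
After N polarizers: T = 0.8716^(N−1). Require T < 0.23 ⇒ N−1 > ln(0.23)/ln(0.8716) = 10.69, so N−1 ≥ 11 and N = 12.
Check: N=12 gives T = 0.2205 < 0.23; N=11 gives T = 0.253.

N = 12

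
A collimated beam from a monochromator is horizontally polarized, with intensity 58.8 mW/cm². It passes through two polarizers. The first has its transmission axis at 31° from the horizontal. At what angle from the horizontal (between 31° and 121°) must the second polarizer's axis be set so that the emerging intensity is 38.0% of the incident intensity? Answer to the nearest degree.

θ ≈ 75°

I₁ = I₀ cos²(31° − 0°) = I₀ cos²(31°) = 0.7347 I₀.
Need I₂/I₀ = 0.38, so cos²(θ − 31°) = 0.38 / 0.7347 = 0.5172.
θ − 31° = arccos(√0.5172) = 44.0°, giving θ ≈ 31 + 44.0 = 75.0°.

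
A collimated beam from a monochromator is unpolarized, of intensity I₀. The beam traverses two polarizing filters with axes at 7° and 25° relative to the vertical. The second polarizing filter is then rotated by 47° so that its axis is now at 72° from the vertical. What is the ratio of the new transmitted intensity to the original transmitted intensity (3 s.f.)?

I_new/I_old ≈ 0.197

Before rotation:
Unpolarized light through the first polarizer → I₁ = ½ I₀, now polarized at 7°.
I₂ = I₁ cos²(25° − 7°) = 0.5 I₀ · cos²(18°) = 0.4523 I₀.
After rotation:
Unpolarized light through the first polarizer → I₁ = ½ I₀, now polarized at 7°.
I₂ = I₁ cos²(72° − 7°) = 0.5 I₀ · cos²(65°) = 0.0893 I₀.
Ratio = 0.0893 / 0.4523 = 0.1975.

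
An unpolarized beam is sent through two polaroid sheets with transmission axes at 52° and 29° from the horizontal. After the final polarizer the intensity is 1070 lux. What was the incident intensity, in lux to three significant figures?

I₀ ≈ 2530 lux

Unpolarized light through the first polarizer → I₁ = ½ I₀, now polarized at 52°.
I₂ = I₁ cos²(29° − 52°) = 0.5 I₀ · cos²(23°) = 0.4237 I₀.
So 1070 lux = 0.4237 I₀, giving I₀ = 1070/0.4237 = 2526 lux.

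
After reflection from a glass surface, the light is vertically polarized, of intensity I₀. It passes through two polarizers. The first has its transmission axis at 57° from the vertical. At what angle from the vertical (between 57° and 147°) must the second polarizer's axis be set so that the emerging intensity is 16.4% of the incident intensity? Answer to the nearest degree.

θ ≈ 99°

I₁ = I₀ cos²(57° − 0°) = I₀ cos²(57°) = 0.2966 I₀.
Need I₂/I₀ = 0.164, so cos²(θ − 57°) = 0.164 / 0.2966 = 0.5529.
θ − 57° = arccos(√0.5529) = 42.0°, giving θ ≈ 57 + 42.0 = 99.0°.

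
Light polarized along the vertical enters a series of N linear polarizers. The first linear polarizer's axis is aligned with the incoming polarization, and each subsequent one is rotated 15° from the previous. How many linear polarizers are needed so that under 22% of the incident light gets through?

First polarizer is aligned with the polarization: full transmission.
Each further stage multiplies by cos²(15°) = 0.933.
After N polarizers: T = 0.933^(N−1). Require T < 0.22 ⇒ N−1 > ln(0.22)/ln(0.933) = 21.84, so N−1 ≥ 22 and N = 23.
Check: N=23 gives T = 0.2175 < 0.22; N=22 gives T = 0.2332.

N = 23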